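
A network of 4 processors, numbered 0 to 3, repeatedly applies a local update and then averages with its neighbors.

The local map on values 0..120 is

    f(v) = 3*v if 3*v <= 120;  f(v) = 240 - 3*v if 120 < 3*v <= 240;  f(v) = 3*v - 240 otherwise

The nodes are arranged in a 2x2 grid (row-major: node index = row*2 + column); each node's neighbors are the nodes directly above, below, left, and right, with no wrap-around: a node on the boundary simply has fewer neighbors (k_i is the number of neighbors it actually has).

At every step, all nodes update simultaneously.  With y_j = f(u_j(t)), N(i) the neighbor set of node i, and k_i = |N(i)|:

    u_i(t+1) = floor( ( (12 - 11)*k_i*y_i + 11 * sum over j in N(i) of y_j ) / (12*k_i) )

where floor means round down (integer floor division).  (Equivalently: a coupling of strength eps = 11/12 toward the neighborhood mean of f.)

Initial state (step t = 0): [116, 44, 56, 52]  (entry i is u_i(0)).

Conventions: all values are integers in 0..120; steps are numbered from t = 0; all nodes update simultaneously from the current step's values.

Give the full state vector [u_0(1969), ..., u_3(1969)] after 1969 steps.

Answer: [21, 21, 21, 21]
Key observation: The state at step 11, [51, 51, 51, 51], reappears at step 15: the system is in a cycle of period 4 from step 11 on.  Therefore the state at step 1969 equals the state at step 11 + ((1969 - 11) mod 4) = 13, which is [21, 21, 21, 21].

Derivation:
t=0: [116, 44, 56, 52]
t=1: [91, 97, 94, 89]
t=2: [45, 31, 31, 44]
t=3: [94, 105, 105, 94]
t=4: [72, 44, 44, 72]
t=5: [101, 31, 31, 101]
t=6: [90, 65, 65, 90]
t=7: [43, 31, 31, 43]
t=8: [94, 109, 109, 94]
t=9: [83, 45, 45, 83]
t=10: [97, 17, 17, 97]
t=11: [51, 51, 51, 51]
t=12: [87, 87, 87, 87]
t=13: [21, 21, 21, 21]
t=14: [63, 63, 63, 63]
t=15: [51, 51, 51, 51]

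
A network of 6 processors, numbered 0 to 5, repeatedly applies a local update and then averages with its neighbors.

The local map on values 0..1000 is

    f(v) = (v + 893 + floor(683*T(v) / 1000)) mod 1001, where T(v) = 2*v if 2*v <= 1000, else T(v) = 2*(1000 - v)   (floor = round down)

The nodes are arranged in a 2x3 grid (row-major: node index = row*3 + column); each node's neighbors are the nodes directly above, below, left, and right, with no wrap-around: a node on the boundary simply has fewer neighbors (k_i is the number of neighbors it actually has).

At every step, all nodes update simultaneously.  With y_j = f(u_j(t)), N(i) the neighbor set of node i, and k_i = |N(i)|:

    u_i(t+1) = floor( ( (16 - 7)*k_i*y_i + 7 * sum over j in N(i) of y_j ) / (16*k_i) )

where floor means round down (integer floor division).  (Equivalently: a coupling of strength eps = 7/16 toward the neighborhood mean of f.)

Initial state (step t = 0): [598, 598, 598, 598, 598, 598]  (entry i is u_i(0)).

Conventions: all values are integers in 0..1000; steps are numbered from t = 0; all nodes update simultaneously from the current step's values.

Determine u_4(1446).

Simulating step by step:
t=0: [598, 598, 598, 598, 598, 598]
t=1: [38, 38, 38, 38, 38, 38]
t=2: [982, 982, 982, 982, 982, 982]
t=3: [898, 898, 898, 898, 898, 898]
t=4: [929, 929, 929, 929, 929, 929]
t=5: [917, 917, 917, 917, 917, 917]
t=6: [922, 922, 922, 922, 922, 922]
t=7: [920, 920, 920, 920, 920, 920]
t=8: [921, 921, 921, 921, 921, 921]
t=9: [920, 920, 920, 920, 920, 920]

Answer: u_4(1446) = 921
Key observation: The state at step 7, [920, 920, 920, 920, 920, 920], reappears at step 9: the system is in a cycle of period 2 from step 7 on.  Therefore the state at step 1446 equals the state at step 7 + ((1446 - 7) mod 2) = 8, which is [921, 921, 921, 921, 921, 921].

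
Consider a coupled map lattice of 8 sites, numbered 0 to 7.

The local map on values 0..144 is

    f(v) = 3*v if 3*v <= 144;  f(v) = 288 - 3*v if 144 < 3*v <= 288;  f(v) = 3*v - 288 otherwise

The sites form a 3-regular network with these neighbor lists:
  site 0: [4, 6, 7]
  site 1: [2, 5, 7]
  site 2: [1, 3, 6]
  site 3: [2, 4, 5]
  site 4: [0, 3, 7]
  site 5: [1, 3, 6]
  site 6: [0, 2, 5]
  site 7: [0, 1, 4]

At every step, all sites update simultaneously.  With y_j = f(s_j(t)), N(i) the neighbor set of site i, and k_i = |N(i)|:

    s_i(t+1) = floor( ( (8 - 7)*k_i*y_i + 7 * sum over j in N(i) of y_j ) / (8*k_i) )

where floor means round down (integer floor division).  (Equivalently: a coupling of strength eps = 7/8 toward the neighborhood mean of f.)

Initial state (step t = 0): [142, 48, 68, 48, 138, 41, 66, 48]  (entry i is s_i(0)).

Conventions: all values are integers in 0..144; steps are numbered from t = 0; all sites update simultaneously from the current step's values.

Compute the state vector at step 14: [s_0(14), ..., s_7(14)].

Answer: [43, 86, 68, 87, 43, 68, 86, 44]

Derivation:
t=0: [142, 48, 68, 48, 138, 41, 66, 48]
t=1: [122, 120, 120, 115, 140, 125, 111, 137]
t=2: [97, 91, 59, 92, 91, 61, 74, 97]
t=3: [24, 65, 41, 68, 7, 40, 72, 10]
t=4: [44, 91, 88, 87, 56, 87, 100, 58]
t=5: [88, 50, 18, 53, 94, 19, 54, 92]
t=6: [45, 53, 121, 50, 48, 121, 55, 50]
t=7: [135, 100, 123, 103, 137, 123, 98, 136]
t=8: [87, 83, 21, 85, 90, 21, 82, 88]
t=9: [27, 48, 41, 46, 26, 41, 49, 27]
t=10: [97, 113, 138, 111, 97, 138, 113, 98]
t=11: [17, 81, 58, 80, 16, 58, 80, 17]
t=12: [49, 87, 55, 86, 49, 55, 87, 48]
t=13: [108, 117, 39, 116, 109, 39, 116, 108]
t=14: [43, 86, 68, 87, 43, 68, 86, 44]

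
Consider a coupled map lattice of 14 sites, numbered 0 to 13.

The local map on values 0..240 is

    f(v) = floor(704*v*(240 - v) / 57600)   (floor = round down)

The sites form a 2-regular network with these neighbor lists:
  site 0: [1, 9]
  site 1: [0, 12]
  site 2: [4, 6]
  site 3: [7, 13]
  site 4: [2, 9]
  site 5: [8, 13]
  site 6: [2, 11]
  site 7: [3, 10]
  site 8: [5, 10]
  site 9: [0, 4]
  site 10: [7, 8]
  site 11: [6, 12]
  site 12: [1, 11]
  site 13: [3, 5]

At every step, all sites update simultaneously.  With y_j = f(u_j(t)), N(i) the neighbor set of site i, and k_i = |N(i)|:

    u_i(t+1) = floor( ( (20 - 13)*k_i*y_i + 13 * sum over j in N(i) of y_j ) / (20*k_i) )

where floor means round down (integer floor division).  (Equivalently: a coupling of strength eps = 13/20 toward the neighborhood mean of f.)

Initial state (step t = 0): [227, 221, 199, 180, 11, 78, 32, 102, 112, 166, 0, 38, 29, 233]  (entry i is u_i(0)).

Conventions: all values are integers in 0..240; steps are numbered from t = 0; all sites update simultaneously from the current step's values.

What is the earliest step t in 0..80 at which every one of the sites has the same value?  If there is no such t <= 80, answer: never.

Answer: never
Key observation: The state at step 18 reappears at step 20 — the system is in a cycle of period 2 from step 18 on.  No step 0..20 is synchronized, and the cycle repeats forever, so no step up to 80 (or ever) has all sites equal.

Derivation:
t=0: [227, 221, 199, 180, 11, 78, 32, 102, 112, 166, 0, 38, 29, 233]  (not all equal)
t=1: [77, 53, 70, 108, 91, 116, 90, 103, 111, 73, 112, 82, 72, 99]  (not all equal)
t=2: [141, 139, 158, 172, 153, 173, 156, 173, 175, 155, 174, 156, 142, 172]  (not all equal)
t=3: [167, 170, 159, 141, 160, 140, 159, 141, 139, 164, 140, 163, 167, 141]  (not all equal)
t=4: [148, 147, 156, 170, 155, 170, 155, 170, 171, 152, 170, 153, 149, 170]  (not all equal)
t=5: [165, 166, 160, 145, 161, 144, 161, 145, 144, 163, 144, 162, 164, 145]  (not all equal)
t=6: [151, 150, 155, 168, 154, 168, 155, 168, 168, 153, 168, 153, 152, 168]  (not all equal)
t=7: [163, 164, 161, 147, 161, 147, 161, 147, 147, 162, 147, 162, 163, 147]  (not all equal)
t=8: [153, 152, 155, 167, 154, 167, 154, 167, 167, 154, 167, 154, 153, 167]  (not all equal)
t=9: [162, 162, 161, 149, 161, 149, 161, 149, 149, 161, 149, 161, 162, 149]  (not all equal)
t=10: [154, 154, 155, 165, 155, 165, 155, 165, 165, 154, 165, 154, 154, 165]  (not all equal)
t=11: [161, 161, 161, 151, 161, 151, 161, 151, 151, 161, 151, 161, 161, 151]  (not all equal)
t=12: [155, 155, 155, 164, 155, 164, 155, 164, 164, 155, 164, 155, 155, 164]  (not all equal)
t=13: [161, 161, 161, 152, 161, 152, 161, 152, 152, 161, 152, 161, 161, 152]  (not all equal)
t=14: [155, 155, 155, 163, 155, 163, 155, 163, 163, 155, 163, 155, 155, 163]  (not all equal)
t=15: [161, 161, 161, 153, 161, 153, 161, 153, 153, 161, 153, 161, 161, 153]  (not all equal)
t=16: [155, 155, 155, 162, 155, 162, 155, 162, 162, 155, 162, 155, 155, 162]  (not all equal)
t=17: [161, 161, 161, 154, 161, 154, 161, 154, 154, 161, 154, 161, 161, 154]  (not all equal)
t=18: [155, 155, 155, 161, 155, 161, 155, 161, 161, 155, 161, 155, 155, 161]  (not all equal)
t=19: [161, 161, 161, 155, 161, 155, 161, 155, 155, 161, 155, 161, 161, 155]  (not all equal)
t=20: [155, 155, 155, 161, 155, 161, 155, 161, 161, 155, 161, 155, 155, 161]  (not all equal)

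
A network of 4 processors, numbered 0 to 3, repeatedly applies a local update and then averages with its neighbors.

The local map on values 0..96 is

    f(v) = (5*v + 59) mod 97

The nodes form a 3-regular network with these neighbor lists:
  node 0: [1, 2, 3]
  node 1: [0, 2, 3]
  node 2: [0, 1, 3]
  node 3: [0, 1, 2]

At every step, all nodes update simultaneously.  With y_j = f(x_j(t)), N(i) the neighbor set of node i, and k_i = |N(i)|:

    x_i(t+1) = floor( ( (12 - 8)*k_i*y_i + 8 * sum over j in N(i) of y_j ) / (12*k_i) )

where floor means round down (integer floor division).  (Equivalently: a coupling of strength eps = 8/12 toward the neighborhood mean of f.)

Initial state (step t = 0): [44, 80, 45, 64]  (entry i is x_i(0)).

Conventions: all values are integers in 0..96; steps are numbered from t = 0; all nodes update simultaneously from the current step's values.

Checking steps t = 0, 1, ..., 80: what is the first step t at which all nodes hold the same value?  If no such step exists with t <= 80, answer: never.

Simulating step by step:
t=0: [44, 80, 45, 64]  (not all equal)
t=1: [83, 82, 84, 84]  (not all equal)
t=2: [87, 86, 87, 87]  (not all equal)
t=3: [7, 7, 7, 7]  (all equal)

Answer: 3
Key observation: Synchronization is absorbing here: once all nodes are equal they stay equal, and step 3 is the first all-equal step.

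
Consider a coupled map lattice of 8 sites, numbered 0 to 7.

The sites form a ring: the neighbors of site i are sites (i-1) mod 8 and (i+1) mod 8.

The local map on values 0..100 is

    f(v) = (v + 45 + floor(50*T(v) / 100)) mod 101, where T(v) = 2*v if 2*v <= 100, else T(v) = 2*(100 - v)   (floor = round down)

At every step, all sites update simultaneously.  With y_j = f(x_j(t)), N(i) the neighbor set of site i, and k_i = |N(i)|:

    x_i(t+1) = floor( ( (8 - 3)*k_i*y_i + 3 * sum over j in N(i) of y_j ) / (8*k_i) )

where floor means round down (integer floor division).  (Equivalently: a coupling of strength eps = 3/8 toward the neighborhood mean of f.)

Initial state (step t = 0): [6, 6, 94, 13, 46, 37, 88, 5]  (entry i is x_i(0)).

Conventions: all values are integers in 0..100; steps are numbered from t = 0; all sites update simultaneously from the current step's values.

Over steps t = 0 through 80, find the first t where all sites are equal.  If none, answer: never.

Simulating step by step:
t=0: [6, 6, 94, 13, 46, 37, 88, 5]  (not all equal)
t=1: [56, 54, 51, 59, 39, 26, 41, 53]  (not all equal)
t=2: [44, 44, 44, 39, 40, 69, 42, 40]  (not all equal)
t=3: [30, 32, 30, 24, 27, 37, 30, 26]  (not all equal)
t=4: [22, 6, 21, 77, 82, 30, 24, 62]  (not all equal)
t=5: [74, 68, 73, 52, 36, 28, 67, 61]  (not all equal)
t=6: [44, 44, 44, 38, 18, 11, 35, 44]  (not all equal)
t=7: [32, 32, 29, 33, 66, 59, 27, 28]  (not all equal)
t=8: [6, 6, 4, 14, 37, 54, 70, 20]  (not all equal)
t=9: [62, 56, 57, 58, 33, 39, 51, 72]  (not all equal)
t=10: [44, 44, 44, 37, 18, 23, 39, 44]  (not all equal)
t=11: [32, 32, 29, 32, 71, 76, 36, 30]  (not all equal)
t=12: [7, 6, 4, 13, 37, 38, 19, 7]  (not all equal)
t=13: [58, 56, 57, 57, 28, 31, 66, 63]  (not all equal)
t=14: [44, 44, 44, 35, 9, 12, 36, 44]  (not all equal)
t=15: [32, 32, 28, 26, 54, 57, 28, 29]  (not all equal)
t=16: [6, 6, 19, 68, 53, 35, 8, 2]  (not all equal)
t=17: [55, 61, 70, 51, 38, 28, 49, 52]  (not all equal)
t=18: [44, 44, 44, 39, 20, 11, 34, 43]  (not all equal)
t=19: [31, 32, 30, 35, 69, 60, 25, 27]  (not all equal)
t=20: [23, 6, 6, 17, 38, 53, 86, 80]  (not all equal)
t=21: [75, 63, 61, 63, 35, 39, 44, 52]  (not all equal)
t=22: [44, 44, 44, 38, 21, 22, 32, 41]  (not all equal)
t=23: [30, 32, 29, 34, 74, 73, 26, 23]  (not all equal)
t=24: [21, 6, 5, 16, 38, 53, 85, 75]  (not all equal)
t=25: [73, 62, 59, 62, 35, 39, 44, 52]  (not all equal)
t=26: [44, 44, 44, 38, 21, 22, 32, 41]  (not all equal)

Answer: never
Key observation: The state at step 22 reappears at step 26 — the system is in a cycle of period 4 from step 22 on.  No step 0..26 is synchronized, and the cycle repeats forever, so no step up to 80 (or ever) has all sites equal.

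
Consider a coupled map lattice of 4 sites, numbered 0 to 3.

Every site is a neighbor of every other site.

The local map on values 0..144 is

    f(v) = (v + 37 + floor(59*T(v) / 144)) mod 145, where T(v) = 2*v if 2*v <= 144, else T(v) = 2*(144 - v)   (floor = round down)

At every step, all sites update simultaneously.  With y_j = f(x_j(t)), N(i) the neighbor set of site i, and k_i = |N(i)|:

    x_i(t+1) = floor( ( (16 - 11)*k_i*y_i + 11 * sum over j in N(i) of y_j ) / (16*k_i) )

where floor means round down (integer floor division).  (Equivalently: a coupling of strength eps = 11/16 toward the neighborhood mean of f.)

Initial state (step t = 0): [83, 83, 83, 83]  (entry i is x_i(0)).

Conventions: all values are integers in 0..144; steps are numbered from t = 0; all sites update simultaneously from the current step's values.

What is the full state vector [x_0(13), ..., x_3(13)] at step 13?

Answer: [24, 24, 24, 24]

Derivation:
t=0: [83, 83, 83, 83]
t=1: [24, 24, 24, 24]
t=2: [80, 80, 80, 80]
t=3: [24, 24, 24, 24]
t=4: [80, 80, 80, 80]
t=5: [24, 24, 24, 24]
t=6: [80, 80, 80, 80]
t=7: [24, 24, 24, 24]
t=8: [80, 80, 80, 80]
t=9: [24, 24, 24, 24]
t=10: [80, 80, 80, 80]
t=11: [24, 24, 24, 24]
t=12: [80, 80, 80, 80]
t=13: [24, 24, 24, 24]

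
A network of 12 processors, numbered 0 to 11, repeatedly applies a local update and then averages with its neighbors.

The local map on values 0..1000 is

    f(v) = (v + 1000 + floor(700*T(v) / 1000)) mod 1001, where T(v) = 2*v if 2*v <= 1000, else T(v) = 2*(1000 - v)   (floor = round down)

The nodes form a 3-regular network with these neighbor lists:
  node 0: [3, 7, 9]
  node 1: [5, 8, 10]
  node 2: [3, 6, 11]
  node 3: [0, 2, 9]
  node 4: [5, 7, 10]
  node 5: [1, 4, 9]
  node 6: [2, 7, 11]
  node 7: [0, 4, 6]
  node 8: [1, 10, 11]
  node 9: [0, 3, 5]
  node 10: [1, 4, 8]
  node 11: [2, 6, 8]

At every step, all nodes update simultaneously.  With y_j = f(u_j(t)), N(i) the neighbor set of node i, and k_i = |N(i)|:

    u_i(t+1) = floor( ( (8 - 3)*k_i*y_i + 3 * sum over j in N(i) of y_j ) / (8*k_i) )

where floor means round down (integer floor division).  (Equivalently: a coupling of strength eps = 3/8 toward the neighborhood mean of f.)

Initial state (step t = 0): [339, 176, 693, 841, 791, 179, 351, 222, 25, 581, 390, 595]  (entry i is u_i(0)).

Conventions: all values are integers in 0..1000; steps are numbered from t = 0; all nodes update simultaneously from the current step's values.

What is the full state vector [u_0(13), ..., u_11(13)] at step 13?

Simulating step by step:
t=0: [339, 176, 693, 841, 791, 179, 351, 222, 25, 581, 390, 595]
t=1: [602, 440, 207, 175, 287, 350, 627, 548, 226, 265, 654, 227]
t=2: [252, 223, 448, 422, 573, 696, 243, 235, 429, 573, 245, 487]
t=3: [469, 425, 140, 111, 263, 183, 464, 521, 177, 196, 458, 189]
t=4: [192, 131, 312, 281, 484, 413, 191, 226, 335, 396, 194, 391]
t=5: [557, 477, 725, 690, 348, 796, 563, 472, 716, 858, 449, 836]
t=6: [147, 121, 112, 118, 556, 178, 145, 228, 104, 80, 182, 88]
t=7: [346, 319, 271, 277, 285, 348, 344, 450, 271, 251, 360, 239]
t=8: [685, 770, 663, 674, 648, 777, 677, 340, 680, 666, 801, 622]
t=9: [211, 92, 133, 128, 208, 99, 216, 558, 118, 124, 92, 141]
t=10: [412, 229, 343, 331, 389, 274, 426, 298, 273, 315, 261, 350]
t=11: [899, 584, 720, 816, 831, 689, 309, 688, 660, 776, 657, 711]
t=12: [58, 151, 184, 73, 88, 115, 505, 181, 135, 83, 129, 193]
t=13: [186, 338, 379, 205, 258, 268, 289, 338, 343, 197, 304, 408]

Answer: [186, 338, 379, 205, 258, 268, 289, 338, 343, 197, 304, 408]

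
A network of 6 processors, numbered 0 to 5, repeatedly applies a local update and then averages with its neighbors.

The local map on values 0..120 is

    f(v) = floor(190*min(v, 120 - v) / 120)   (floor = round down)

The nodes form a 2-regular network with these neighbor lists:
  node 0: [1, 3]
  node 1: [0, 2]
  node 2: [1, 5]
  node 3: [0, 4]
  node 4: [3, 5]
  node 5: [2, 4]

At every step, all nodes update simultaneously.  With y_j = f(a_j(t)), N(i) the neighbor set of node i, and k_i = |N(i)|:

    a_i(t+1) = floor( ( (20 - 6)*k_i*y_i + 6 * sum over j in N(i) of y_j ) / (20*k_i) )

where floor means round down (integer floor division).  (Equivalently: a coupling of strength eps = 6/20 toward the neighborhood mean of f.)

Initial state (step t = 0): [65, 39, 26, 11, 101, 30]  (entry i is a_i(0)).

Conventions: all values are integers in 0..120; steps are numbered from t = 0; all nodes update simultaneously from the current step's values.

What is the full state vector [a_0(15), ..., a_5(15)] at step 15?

Simulating step by step:
t=0: [65, 39, 26, 11, 101, 30]
t=1: [72, 61, 44, 29, 30, 43]
t=2: [73, 86, 72, 49, 49, 65]
t=3: [71, 59, 74, 76, 78, 83]
t=4: [78, 87, 73, 69, 65, 61]
t=5: [66, 57, 73, 78, 86, 89]
t=6: [82, 86, 72, 66, 54, 53]
t=7: [62, 57, 73, 81, 84, 82]
t=8: [86, 87, 74, 64, 58, 61]
t=9: [58, 55, 72, 83, 90, 89]
t=10: [85, 85, 73, 61, 48, 52]
t=11: [60, 57, 72, 84, 79, 79]
t=12: [88, 88, 76, 63, 62, 65]
t=13: [56, 52, 68, 84, 90, 84]
t=14: [82, 82, 78, 60, 50, 59]
t=15: [65, 60, 69, 87, 83, 86]

Answer: [65, 60, 69, 87, 83, 86]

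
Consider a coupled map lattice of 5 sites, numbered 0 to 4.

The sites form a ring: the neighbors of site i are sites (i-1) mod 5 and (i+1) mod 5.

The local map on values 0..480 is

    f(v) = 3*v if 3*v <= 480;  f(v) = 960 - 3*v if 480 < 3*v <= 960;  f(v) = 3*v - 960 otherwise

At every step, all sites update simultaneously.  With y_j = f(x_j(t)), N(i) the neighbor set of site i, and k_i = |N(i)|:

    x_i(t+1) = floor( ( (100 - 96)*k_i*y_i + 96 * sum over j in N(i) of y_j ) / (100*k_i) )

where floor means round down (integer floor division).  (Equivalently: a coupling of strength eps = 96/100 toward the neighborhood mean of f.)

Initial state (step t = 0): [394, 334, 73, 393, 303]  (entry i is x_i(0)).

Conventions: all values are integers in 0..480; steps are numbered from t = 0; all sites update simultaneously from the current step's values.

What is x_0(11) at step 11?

Simulating step by step:
t=0: [394, 334, 73, 393, 303]
t=1: [53, 213, 134, 138, 213]
t=2: [314, 282, 368, 363, 287]
t=3: [102, 82, 122, 121, 74]
t=4: [236, 332, 306, 296, 330]
t=5: [41, 142, 53, 37, 156]
t=6: [434, 152, 264, 305, 131]
t=7: [421, 263, 247, 271, 201]
t=8: [265, 257, 161, 282, 230]
t=9: [226, 315, 164, 363, 144]
t=10: [225, 360, 87, 437, 214]
t=11: [221, 266, 236, 291, 318]

Answer: x_0(11) = 221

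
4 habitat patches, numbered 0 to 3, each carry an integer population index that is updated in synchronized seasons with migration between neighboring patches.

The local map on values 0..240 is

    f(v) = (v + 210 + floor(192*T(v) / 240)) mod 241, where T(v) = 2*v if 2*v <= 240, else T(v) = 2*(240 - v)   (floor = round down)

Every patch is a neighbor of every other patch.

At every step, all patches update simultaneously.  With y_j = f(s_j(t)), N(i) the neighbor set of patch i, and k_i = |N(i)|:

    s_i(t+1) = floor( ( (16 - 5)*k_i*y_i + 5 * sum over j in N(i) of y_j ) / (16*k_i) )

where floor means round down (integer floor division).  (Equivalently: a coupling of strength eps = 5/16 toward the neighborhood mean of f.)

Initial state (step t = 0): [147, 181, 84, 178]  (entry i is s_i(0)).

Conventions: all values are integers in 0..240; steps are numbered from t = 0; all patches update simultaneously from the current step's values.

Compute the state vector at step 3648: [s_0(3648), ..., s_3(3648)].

Answer: [220, 220, 220, 220]
Key observation: The state at step 13, [221, 221, 221, 221], reappears at step 15: the system is in a cycle of period 2 from step 13 on.  Therefore the state at step 3648 equals the state at step 13 + ((3648 - 13) mod 2) = 14, which is [220, 220, 220, 220].

Derivation:
t=0: [147, 181, 84, 178]
t=1: [36, 24, 131, 25]
t=2: [52, 34, 35, 36]
t=3: [90, 62, 64, 65]
t=4: [181, 138, 141, 143]
t=5: [10, 25, 24, 24]
t=6: [172, 54, 52, 52]
t=7: [38, 97, 94, 94]
t=8: [113, 203, 198, 198]
t=9: [87, 209, 211, 211]
t=10: [204, 223, 222, 222]
t=11: [226, 220, 220, 220]
t=12: [218, 220, 220, 220]
t=13: [221, 221, 221, 221]
t=14: [220, 220, 220, 220]
t=15: [221, 221, 221, 221]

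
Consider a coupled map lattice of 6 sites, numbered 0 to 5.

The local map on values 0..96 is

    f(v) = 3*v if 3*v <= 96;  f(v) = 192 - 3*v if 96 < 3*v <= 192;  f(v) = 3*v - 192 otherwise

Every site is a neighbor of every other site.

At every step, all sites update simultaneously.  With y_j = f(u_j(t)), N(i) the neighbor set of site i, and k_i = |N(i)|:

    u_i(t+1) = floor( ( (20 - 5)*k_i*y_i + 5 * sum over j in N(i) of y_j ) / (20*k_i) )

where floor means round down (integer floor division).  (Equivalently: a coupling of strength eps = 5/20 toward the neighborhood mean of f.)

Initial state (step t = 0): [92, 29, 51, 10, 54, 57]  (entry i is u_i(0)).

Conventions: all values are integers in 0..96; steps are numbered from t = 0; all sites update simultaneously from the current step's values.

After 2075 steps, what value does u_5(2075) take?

Simulating step by step:
t=0: [92, 29, 51, 10, 54, 57]
t=1: [73, 75, 41, 35, 35, 29]
t=2: [38, 42, 67, 80, 80, 80]
t=3: [69, 61, 21, 48, 48, 48]
t=4: [22, 17, 55, 45, 45, 45]
t=5: [61, 51, 34, 55, 55, 55]
t=6: [17, 38, 73, 29, 29, 29]
t=7: [56, 75, 39, 81, 81, 81]
t=8: [31, 37, 66, 49, 49, 49]
t=9: [80, 72, 19, 47, 47, 47]
t=10: [47, 30, 54, 49, 49, 49]
t=11: [51, 78, 36, 46, 46, 46]
t=12: [43, 45, 75, 54, 54, 54]
t=13: [56, 52, 35, 33, 33, 33]
t=14: [38, 46, 82, 86, 86, 86]
t=15: [73, 57, 57, 65, 65, 65]
t=16: [22, 18, 18, 6, 6, 6]
t=17: [57, 49, 49, 24, 24, 24]
t=18: [31, 47, 47, 66, 66, 66]
t=19: [75, 46, 46, 14, 14, 14]
t=20: [36, 51, 51, 42, 42, 42]
t=21: [76, 45, 45, 64, 64, 64]
t=22: [32, 47, 47, 7, 7, 7]
t=23: [80, 48, 48, 27, 27, 27]
t=24: [52, 52, 52, 76, 76, 76]
t=25: [36, 36, 36, 36, 36, 36]
t=26: [84, 84, 84, 84, 84, 84]
t=27: [60, 60, 60, 60, 60, 60]
t=28: [12, 12, 12, 12, 12, 12]
t=29: [36, 36, 36, 36, 36, 36]

Answer: u_5(2075) = 60
Key observation: The state at step 25, [36, 36, 36, 36, 36, 36], reappears at step 29: the system is in a cycle of period 4 from step 25 on.  Therefore the state at step 2075 equals the state at step 25 + ((2075 - 25) mod 4) = 27, which is [60, 60, 60, 60, 60, 60].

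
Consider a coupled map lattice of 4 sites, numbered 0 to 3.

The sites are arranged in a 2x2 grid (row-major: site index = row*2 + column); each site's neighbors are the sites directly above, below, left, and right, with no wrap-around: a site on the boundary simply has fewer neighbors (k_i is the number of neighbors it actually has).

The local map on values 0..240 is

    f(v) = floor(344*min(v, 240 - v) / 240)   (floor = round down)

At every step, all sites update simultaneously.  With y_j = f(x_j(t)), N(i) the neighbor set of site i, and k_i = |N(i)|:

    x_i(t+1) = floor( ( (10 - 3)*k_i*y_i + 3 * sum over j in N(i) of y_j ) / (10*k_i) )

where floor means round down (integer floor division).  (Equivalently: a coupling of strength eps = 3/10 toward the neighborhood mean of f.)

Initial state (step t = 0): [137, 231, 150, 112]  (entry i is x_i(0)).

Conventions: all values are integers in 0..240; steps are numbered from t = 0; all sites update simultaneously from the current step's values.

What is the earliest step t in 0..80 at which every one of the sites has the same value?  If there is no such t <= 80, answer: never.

Simulating step by step:
t=0: [137, 231, 150, 112]  (not all equal)
t=1: [124, 54, 136, 133]  (not all equal)
t=2: [150, 101, 152, 141]  (not all equal)
t=3: [130, 141, 128, 139]  (not all equal)
t=4: [155, 143, 157, 145]  (not all equal)
t=5: [123, 135, 121, 133]  (not all equal)
t=6: [164, 153, 167, 155]  (not all equal)
t=7: [109, 121, 107, 118]  (not all equal)
t=8: [157, 167, 155, 166]  (not all equal)
t=9: [116, 106, 118, 107]  (not all equal)
t=10: [164, 153, 166, 155]  (not all equal)
t=11: [110, 121, 108, 119]  (not all equal)
t=12: [158, 168, 156, 167]  (not all equal)
t=13: [115, 105, 117, 106]  (not all equal)
t=14: [162, 152, 164, 153]  (not all equal)
t=15: [112, 123, 110, 121]  (not all equal)
t=16: [160, 166, 159, 167]  (not all equal)
t=17: [113, 106, 113, 106]  (not all equal)
t=18: [159, 152, 159, 152]  (not all equal)
t=19: [117, 124, 117, 124]  (not all equal)
t=20: [166, 166, 166, 166]  (all equal)

Answer: 20
Key observation: Synchronization is absorbing here: once all sites are equal they stay equal, and step 20 is the first all-equal step.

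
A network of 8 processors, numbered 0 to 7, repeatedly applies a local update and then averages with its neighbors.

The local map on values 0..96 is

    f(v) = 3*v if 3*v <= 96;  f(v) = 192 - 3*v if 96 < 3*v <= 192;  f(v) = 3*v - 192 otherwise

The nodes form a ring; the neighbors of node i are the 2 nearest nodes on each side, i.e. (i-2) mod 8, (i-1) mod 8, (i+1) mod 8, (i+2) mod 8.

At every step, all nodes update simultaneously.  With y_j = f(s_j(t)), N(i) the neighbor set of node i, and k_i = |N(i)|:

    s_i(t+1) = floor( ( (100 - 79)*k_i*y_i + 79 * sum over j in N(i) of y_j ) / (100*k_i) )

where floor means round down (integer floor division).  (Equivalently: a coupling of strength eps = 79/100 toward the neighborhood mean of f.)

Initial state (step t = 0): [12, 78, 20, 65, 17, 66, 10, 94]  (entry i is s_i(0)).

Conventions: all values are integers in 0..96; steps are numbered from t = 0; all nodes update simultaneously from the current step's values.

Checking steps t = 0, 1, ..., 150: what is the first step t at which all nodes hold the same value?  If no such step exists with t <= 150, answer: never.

Answer: never
Key observation: The state at step 23 reappears at step 31 — the system is in a cycle of period 8 from step 23 on.  No step 0..31 is synchronized, and the cycle repeats forever, so no step up to 150 (or ever) has all nodes equal.

Derivation:
t=0: [12, 78, 20, 65, 17, 66, 10, 94]  (not all equal)
t=1: [51, 46, 38, 32, 30, 35, 42, 41]  (not all equal)
t=2: [60, 67, 71, 81, 83, 81, 70, 63]  (not all equal)
t=3: [12, 19, 29, 37, 39, 36, 28, 18]  (not all equal)
t=4: [63, 62, 67, 76, 82, 75, 66, 62]  (not all equal)
t=5: [5, 11, 21, 27, 27, 27, 20, 10]  (not all equal)
t=6: [39, 44, 54, 67, 73, 66, 53, 43]  (not all equal)
t=7: [52, 47, 40, 26, 21, 27, 40, 47]  (not all equal)
t=8: [56, 57, 60, 69, 73, 69, 60, 58]  (not all equal)
t=9: [17, 18, 19, 17, 16, 17, 19, 18]  (not all equal)
t=10: [54, 53, 52, 52, 52, 52, 52, 53]  (not all equal)
t=11: [33, 33, 34, 35, 36, 35, 34, 33]  (not all equal)
t=12: [91, 91, 89, 88, 87, 88, 89, 91]  (not all equal)
t=13: [78, 78, 75, 73, 72, 73, 75, 78]  (not all equal)
t=14: [38, 37, 33, 30, 28, 30, 33, 37]  (not all equal)
t=15: [85, 84, 85, 87, 89, 87, 85, 84]  (not all equal)
t=16: [61, 62, 65, 67, 67, 67, 65, 62]  (not all equal)
t=17: [5, 6, 7, 7, 6, 7, 7, 6]  (not all equal)
t=18: [18, 18, 18, 19, 20, 19, 18, 18]  (not all equal)
t=19: [54, 54, 55, 56, 56, 56, 55, 54]  (not all equal)
t=20: [28, 28, 27, 25, 25, 25, 27, 28]  (not all equal)
t=21: [82, 81, 79, 77, 77, 77, 79, 81]  (not all equal)
t=22: [49, 48, 45, 42, 41, 42, 45, 48]  (not all equal)
t=23: [50, 52, 57, 61, 63, 61, 57, 52]  (not all equal)
t=24: [31, 28, 22, 15, 12, 15, 22, 28]  (not all equal)
t=25: [78, 74, 64, 55, 51, 55, 64, 74]  (not all equal)
t=26: [20, 25, 27, 24, 18, 24, 27, 25]  (not all equal)
t=27: [74, 72, 68, 70, 71, 70, 68, 72]  (not all equal)
t=28: [20, 21, 20, 18, 16, 18, 20, 21]  (not all equal)
t=29: [61, 60, 57, 55, 55, 55, 57, 60]  (not all equal)
t=30: [14, 16, 19, 22, 24, 22, 19, 16]  (not all equal)
t=31: [50, 52, 57, 61, 63, 61, 57, 52]  (not all equal)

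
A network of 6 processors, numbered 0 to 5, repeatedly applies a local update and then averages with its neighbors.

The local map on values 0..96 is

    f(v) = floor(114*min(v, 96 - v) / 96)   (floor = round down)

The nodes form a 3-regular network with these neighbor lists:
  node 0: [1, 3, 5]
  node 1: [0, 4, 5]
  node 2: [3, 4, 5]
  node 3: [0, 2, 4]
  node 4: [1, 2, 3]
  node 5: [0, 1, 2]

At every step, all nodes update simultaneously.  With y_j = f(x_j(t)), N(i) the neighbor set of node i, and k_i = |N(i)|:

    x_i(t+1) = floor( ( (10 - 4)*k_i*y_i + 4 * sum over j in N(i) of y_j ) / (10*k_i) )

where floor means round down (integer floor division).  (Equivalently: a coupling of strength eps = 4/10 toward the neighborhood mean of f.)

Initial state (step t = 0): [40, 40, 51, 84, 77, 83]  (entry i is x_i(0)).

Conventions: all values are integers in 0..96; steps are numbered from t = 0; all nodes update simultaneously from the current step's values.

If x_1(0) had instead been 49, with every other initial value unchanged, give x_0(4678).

Simulating step by step:
t=0: [40, 49, 51, 84, 77, 83]
t=1: [39, 44, 38, 24, 29, 29]
t=2: [42, 46, 39, 33, 37, 39]
t=3: [47, 50, 44, 41, 44, 47]
t=4: [53, 54, 51, 50, 51, 54]
t=5: [50, 49, 52, 53, 52, 49]
t=6: [53, 54, 52, 51, 52, 54]
t=7: [50, 49, 51, 52, 51, 49]
t=8: [54, 54, 53, 52, 53, 54]
t=9: [49, 49, 50, 51, 50, 49]
t=10: [54, 54, 54, 53, 54, 54]
t=11: [49, 49, 49, 50, 49, 49]
t=12: [54, 55, 54, 54, 54, 55]
t=13: [48, 48, 48, 49, 48, 48]
t=14: [56, 57, 56, 55, 56, 57]
t=15: [46, 46, 47, 47, 47, 46]
t=16: [54, 54, 54, 54, 54, 54]
t=17: [49, 49, 49, 49, 49, 49]
t=18: [55, 55, 55, 55, 55, 55]
t=19: [48, 48, 48, 48, 48, 48]
t=20: [57, 57, 57, 57, 57, 57]
t=21: [46, 46, 46, 46, 46, 46]
t=22: [54, 54, 54, 54, 54, 54]

Answer: x_0(4678) = 54
Key observation: The state at step 16, [54, 54, 54, 54, 54, 54], reappears at step 22: the system is in a cycle of period 6 from step 16 on.  Therefore the state at step 4678 equals the state at step 16 + ((4678 - 16) mod 6) = 16, which is [54, 54, 54, 54, 54, 54].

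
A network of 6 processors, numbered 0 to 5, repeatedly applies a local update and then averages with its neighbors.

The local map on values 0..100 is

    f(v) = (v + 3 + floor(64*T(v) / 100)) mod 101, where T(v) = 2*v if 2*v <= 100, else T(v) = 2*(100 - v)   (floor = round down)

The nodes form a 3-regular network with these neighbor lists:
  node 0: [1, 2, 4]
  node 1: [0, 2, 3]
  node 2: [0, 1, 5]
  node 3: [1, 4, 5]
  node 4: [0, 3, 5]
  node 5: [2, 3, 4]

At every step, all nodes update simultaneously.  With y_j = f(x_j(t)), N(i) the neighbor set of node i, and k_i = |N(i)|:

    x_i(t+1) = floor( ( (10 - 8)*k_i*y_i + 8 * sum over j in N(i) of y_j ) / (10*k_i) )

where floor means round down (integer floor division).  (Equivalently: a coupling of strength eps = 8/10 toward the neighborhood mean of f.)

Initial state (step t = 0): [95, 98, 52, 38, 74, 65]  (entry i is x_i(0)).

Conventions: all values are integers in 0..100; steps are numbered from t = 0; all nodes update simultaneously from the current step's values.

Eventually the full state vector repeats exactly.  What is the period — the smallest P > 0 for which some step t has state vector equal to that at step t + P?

Answer: 4
Key observation: The state at step 20, [7, 7, 7, 7, 7, 7], reappears at step 24 — and no state repeats earlier — so the cycle the system enters has period 4.

Derivation:
t=0: [95, 98, 52, 38, 74, 65]
t=1: [7, 28, 7, 23, 29, 32]
t=2: [44, 37, 46, 67, 53, 52]
t=3: [29, 22, 28, 33, 10, 11]
t=4: [52, 67, 53, 43, 51, 50]
t=5: [13, 10, 14, 11, 11, 11]
t=6: [29, 30, 29, 27, 29, 29]
t=7: [69, 68, 69, 68, 67, 67]
t=8: [10, 10, 10, 10, 10, 10]
t=9: [25, 25, 25, 25, 25, 25]
t=10: [60, 60, 60, 60, 60, 60]
t=11: [13, 13, 13, 13, 13, 13]
t=12: [32, 32, 32, 32, 32, 32]
t=13: [75, 75, 75, 75, 75, 75]
t=14: [9, 9, 9, 9, 9, 9]
t=15: [23, 23, 23, 23, 23, 23]
t=16: [55, 55, 55, 55, 55, 55]
t=17: [14, 14, 14, 14, 14, 14]
t=18: [34, 34, 34, 34, 34, 34]
t=19: [80, 80, 80, 80, 80, 80]
t=20: [7, 7, 7, 7, 7, 7]
t=21: [18, 18, 18, 18, 18, 18]
t=22: [44, 44, 44, 44, 44, 44]
t=23: [2, 2, 2, 2, 2, 2]
t=24: [7, 7, 7, 7, 7, 7]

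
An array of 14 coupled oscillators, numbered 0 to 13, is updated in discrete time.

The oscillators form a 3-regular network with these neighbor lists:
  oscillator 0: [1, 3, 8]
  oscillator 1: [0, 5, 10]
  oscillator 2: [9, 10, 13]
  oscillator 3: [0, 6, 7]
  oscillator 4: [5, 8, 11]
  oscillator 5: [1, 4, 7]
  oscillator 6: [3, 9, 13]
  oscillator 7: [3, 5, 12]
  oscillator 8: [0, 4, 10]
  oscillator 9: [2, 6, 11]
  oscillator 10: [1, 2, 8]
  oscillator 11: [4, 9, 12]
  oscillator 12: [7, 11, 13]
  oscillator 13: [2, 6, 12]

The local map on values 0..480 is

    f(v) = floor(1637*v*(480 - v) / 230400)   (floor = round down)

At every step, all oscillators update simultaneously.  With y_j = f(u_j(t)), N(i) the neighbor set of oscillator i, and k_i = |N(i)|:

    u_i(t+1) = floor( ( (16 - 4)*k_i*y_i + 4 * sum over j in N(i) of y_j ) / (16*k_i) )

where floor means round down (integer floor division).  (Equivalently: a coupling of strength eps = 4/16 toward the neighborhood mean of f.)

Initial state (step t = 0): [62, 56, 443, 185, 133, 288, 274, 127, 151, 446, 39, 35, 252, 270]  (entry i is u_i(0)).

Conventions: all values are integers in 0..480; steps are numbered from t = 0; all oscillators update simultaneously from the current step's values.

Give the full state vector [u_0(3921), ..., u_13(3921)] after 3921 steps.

Answer: [251, 220, 393, 393, 251, 251, 405, 393, 220, 406, 251, 393, 406, 405]
Key observation: The state at step 20, [393, 406, 251, 253, 394, 394, 217, 253, 406, 219, 393, 251, 219, 217], reappears at step 24: the system is in a cycle of period 4 from step 20 on.  Therefore the state at step 3921 equals the state at step 20 + ((3921 - 20) mod 4) = 21, which is [251, 220, 393, 393, 251, 251, 405, 393, 220, 406, 251, 393, 406, 405].

Derivation:
t=0: [62, 56, 443, 185, 133, 288, 274, 127, 151, 446, 39, 35, 252, 270]
t=1: [213, 184, 139, 365, 316, 361, 375, 337, 316, 132, 144, 152, 375, 378]
t=2: [390, 377, 330, 308, 361, 320, 284, 330, 368, 325, 348, 346, 290, 279]
t=3: [265, 284, 353, 364, 310, 349, 390, 357, 292, 357, 321, 334, 383, 393]
t=4: [393, 387, 314, 305, 368, 333, 257, 307, 387, 309, 363, 338, 272, 250]
t=5: [255, 265, 367, 369, 297, 337, 402, 376, 260, 374, 299, 344, 394, 404]
t=6: [397, 397, 294, 293, 379, 345, 232, 280, 402, 281, 380, 324, 248, 226]
t=7: [245, 244, 380, 378, 279, 322, 405, 391, 231, 394, 272, 358, 402, 405]
t=8: [397, 404, 273, 277, 388, 358, 221, 256, 406, 246, 391, 304, 230, 220]
t=9: [244, 229, 389, 386, 265, 305, 405, 398, 220, 404, 254, 374, 405, 405]
t=10: [396, 405, 258, 264, 391, 371, 218, 244, 406, 225, 394, 280, 221, 218]
t=11: [246, 224, 392, 391, 260, 287, 405, 398, 220, 405, 249, 386, 405, 405]
t=12: [394, 406, 253, 256, 392, 381, 217, 244, 406, 221, 394, 262, 219, 217]
t=13: [249, 222, 393, 393, 257, 272, 405, 396, 220, 406, 249, 391, 406, 405]
t=14: [393, 405, 251, 253, 393, 388, 217, 248, 406, 218, 393, 254, 217, 217]
t=15: [251, 222, 393, 393, 254, 261, 405, 394, 220, 405, 251, 392, 405, 405]
t=16: [393, 406, 251, 253, 393, 392, 217, 251, 406, 219, 393, 253, 219, 217]
t=17: [251, 220, 393, 393, 253, 255, 405, 394, 220, 406, 251, 393, 406, 405]
t=18: [393, 406, 251, 253, 393, 393, 217, 251, 406, 218, 393, 251, 217, 217]
t=19: [251, 220, 393, 393, 253, 253, 405, 393, 220, 405, 251, 393, 405, 405]
t=20: [393, 406, 251, 253, 394, 394, 217, 253, 406, 219, 393, 251, 219, 217]
t=21: [251, 220, 393, 393, 251, 251, 405, 393, 220, 406, 251, 393, 406, 405]
t=22: [393, 406, 251, 253, 394, 394, 217, 253, 406, 218, 393, 251, 218, 217]
t=23: [251, 220, 393, 393, 251, 251, 405, 393, 220, 405, 251, 393, 405, 405]
t=24: [393, 406, 251, 253, 394, 394, 217, 253, 406, 219, 393, 251, 219, 217]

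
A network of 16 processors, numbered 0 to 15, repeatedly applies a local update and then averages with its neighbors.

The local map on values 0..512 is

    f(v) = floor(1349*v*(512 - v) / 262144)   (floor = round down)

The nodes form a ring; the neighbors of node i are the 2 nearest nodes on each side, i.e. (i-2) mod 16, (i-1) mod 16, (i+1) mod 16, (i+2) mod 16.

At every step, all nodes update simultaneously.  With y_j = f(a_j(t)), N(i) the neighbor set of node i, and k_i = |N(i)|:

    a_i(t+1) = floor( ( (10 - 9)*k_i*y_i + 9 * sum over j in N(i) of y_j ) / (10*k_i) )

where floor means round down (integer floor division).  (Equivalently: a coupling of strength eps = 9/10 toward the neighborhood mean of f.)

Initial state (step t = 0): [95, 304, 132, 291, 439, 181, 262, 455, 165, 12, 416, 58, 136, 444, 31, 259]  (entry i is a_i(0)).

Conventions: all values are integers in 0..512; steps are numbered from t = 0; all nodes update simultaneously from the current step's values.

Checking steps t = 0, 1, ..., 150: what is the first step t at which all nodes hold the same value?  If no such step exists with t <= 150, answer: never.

Answer: never
Key observation: The state at step 8 reappears at step 10 — the system is in a cycle of period 2 from step 8 on.  No step 0..10 is synchronized, and the cycle repeats forever, so no step up to 150 (or ever) has all nodes equal.

Derivation:
t=0: [95, 304, 132, 291, 439, 181, 262, 455, 165, 12, 416, 58, 136, 444, 31, 259]  (not all equal)
t=1: [244, 286, 255, 270, 293, 247, 235, 231, 188, 175, 182, 160, 154, 197, 223, 204]  (not all equal)
t=2: [331, 332, 333, 333, 335, 333, 328, 322, 319, 310, 298, 302, 309, 307, 316, 328]  (not all equal)
t=3: [310, 307, 306, 306, 306, 308, 310, 313, 318, 321, 322, 323, 323, 319, 315, 313]  (not all equal)
t=4: [321, 322, 323, 323, 323, 322, 321, 319, 317, 316, 314, 314, 315, 316, 318, 320]  (not all equal)
t=5: [315, 314, 314, 314, 314, 314, 315, 316, 317, 318, 318, 318, 318, 317, 317, 316]  (not all equal)
t=6: [318, 318, 319, 319, 319, 318, 318, 318, 317, 317, 317, 317, 317, 317, 318, 318]  (not all equal)
t=7: [316, 316, 316, 316, 316, 316, 317, 317, 317, 317, 318, 318, 317, 317, 317, 317]  (not all equal)
t=8: [318, 318, 318, 318, 318, 318, 318, 318, 317, 317, 317, 317, 317, 317, 318, 318]  (not all equal)
t=9: [317, 317, 317, 317, 317, 317, 317, 317, 317, 317, 318, 318, 317, 317, 317, 317]  (not all equal)
t=10: [318, 318, 318, 318, 318, 318, 318, 318, 317, 317, 317, 317, 317, 317, 318, 318]  (not all equal)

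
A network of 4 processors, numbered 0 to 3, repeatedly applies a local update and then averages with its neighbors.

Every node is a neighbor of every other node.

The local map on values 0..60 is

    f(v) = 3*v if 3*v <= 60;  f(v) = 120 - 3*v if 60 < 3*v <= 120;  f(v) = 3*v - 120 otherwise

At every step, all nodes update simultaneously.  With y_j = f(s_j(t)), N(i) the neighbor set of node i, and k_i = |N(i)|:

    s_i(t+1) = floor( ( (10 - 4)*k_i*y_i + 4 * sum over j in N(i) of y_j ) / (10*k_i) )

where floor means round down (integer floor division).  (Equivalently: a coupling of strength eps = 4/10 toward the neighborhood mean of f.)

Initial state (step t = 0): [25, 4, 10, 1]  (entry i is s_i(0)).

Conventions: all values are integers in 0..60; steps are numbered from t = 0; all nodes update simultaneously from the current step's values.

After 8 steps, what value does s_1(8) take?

Simulating step by step:
t=0: [25, 4, 10, 1]
t=1: [33, 17, 26, 13]
t=2: [30, 44, 40, 38]
t=3: [20, 12, 6, 9]
t=4: [46, 35, 27, 31]
t=5: [21, 20, 31, 25]
t=6: [51, 53, 37, 46]
t=7: [28, 31, 17, 21]
t=8: [39, 35, 46, 49]

Answer: s_1(8) = 35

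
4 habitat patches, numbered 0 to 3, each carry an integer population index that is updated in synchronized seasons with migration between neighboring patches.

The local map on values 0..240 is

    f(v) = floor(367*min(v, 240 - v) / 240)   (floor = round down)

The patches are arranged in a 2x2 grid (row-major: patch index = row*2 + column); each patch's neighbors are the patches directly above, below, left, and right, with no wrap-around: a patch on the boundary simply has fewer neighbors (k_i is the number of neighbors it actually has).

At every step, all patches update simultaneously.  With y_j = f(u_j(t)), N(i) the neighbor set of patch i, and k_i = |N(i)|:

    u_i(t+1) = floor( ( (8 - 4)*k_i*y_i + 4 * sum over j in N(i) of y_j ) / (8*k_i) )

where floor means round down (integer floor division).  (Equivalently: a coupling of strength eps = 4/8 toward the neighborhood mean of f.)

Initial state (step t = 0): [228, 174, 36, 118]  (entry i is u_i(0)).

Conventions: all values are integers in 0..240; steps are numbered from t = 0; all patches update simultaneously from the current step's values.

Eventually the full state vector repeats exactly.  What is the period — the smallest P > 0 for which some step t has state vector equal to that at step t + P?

Simulating step by step:
t=0: [228, 174, 36, 118]
t=1: [47, 99, 77, 128]
t=2: [102, 136, 119, 152]
t=3: [162, 151, 162, 152]
t=4: [123, 131, 122, 130]
t=5: [175, 169, 176, 170]
t=6: [100, 105, 100, 104]
t=7: [154, 157, 153, 157]
t=8: [130, 127, 130, 127]
t=9: [169, 171, 169, 171]
t=10: [107, 105, 107, 105]
t=11: [162, 160, 162, 160]
t=12: [119, 121, 119, 121]
t=13: [181, 181, 181, 181]
t=14: [90, 90, 90, 90]
t=15: [137, 137, 137, 137]
t=16: [157, 157, 157, 157]
t=17: [126, 126, 126, 126]
t=18: [174, 174, 174, 174]
t=19: [100, 100, 100, 100]
t=20: [152, 152, 152, 152]
t=21: [134, 134, 134, 134]
t=22: [162, 162, 162, 162]
t=23: [119, 119, 119, 119]
t=24: [181, 181, 181, 181]

Answer: 11
Key observation: The state at step 13, [181, 181, 181, 181], reappears at step 24 — and no state repeats earlier — so the cycle the system enters has period 11.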